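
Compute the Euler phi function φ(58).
28

58 = 2 × 29
φ(n) = n × ∏(1 - 1/p) for each prime p dividing n
φ(58) = 58 × (1 - 1/2) × (1 - 1/29) = 28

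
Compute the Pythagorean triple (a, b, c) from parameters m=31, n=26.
(285, 1612, 1637)

Euclid's formula: a = m² - n², b = 2mn, c = m² + n²
m = 31, n = 26
a = 31² - 26² = 961 - 676 = 285
b = 2 × 31 × 26 = 1612
c = 31² + 26² = 961 + 676 = 1637
Verification: 285² + 1612² = 81225 + 2598544 = 2679769 = 1637² ✓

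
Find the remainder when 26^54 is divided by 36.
28

Repeated squaring. Binary of 54 = 110110.
26^1 ≡ 26 (mod 36); 26^2 ≡ 28 (mod 36); 26^4 ≡ 28 (mod 36); 26^8 ≡ 28 (mod 36); 26^16 ≡ 28 (mod 36); 26^32 ≡ 28 (mod 36)
26^54 = 26^2 × 26^4 × 26^16 × 26^32 ≡ 28 (mod 36)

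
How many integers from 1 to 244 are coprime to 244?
120

244 = 2^2 × 61
φ(n) = n × ∏(1 - 1/p) for each prime p dividing n
φ(244) = 244 × (1 - 1/2) × (1 - 1/61) = 120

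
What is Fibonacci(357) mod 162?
56

Matrix identity: Q^n = [[F_(n+1), F_n], [F_n, F_(n-1)]] with Q = [[1,1],[1,0]].
n = 357 = 101100101₂. Square-and-multiply, entries mod 162:
Q^1 = [[1,1],[1,0]]
Q^2 = (Q^1)² = [[2,1],[1,1]]
Q^5 = (Q^2)²·Q = [[8,5],[5,3]]
Q^11 = (Q^5)²·Q = [[144,89],[89,55]]
Q^22 = (Q^11)² = [[145,53],[53,92]]
Q^44 = (Q^22)² = [[20,87],[87,95]]
Q^89 = (Q^44)²·Q = [[154,31],[31,123]]
Q^178 = (Q^89)² = [[53,1],[1,52]]
Q^357 = (Q^178)²·Q = [[161,56],[56,105]]
F_357 mod 162 = Q^357[0][1] = 56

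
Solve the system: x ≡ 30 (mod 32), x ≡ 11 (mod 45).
1406

Using Chinese Remainder Theorem:
M = 32 × 45 = 1440
M1 = 45, M2 = 32
y1 = 45^(-1) mod 32 = 5
y2 = 32^(-1) mod 45 = 38
x = (30×45×5 + 11×32×38) mod 1440 = 1406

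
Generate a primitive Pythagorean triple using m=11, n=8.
(57, 176, 185)

Euclid's formula: a = m² - n², b = 2mn, c = m² + n²
m = 11, n = 8
a = 11² - 8² = 121 - 64 = 57
b = 2 × 11 × 8 = 176
c = 11² + 8² = 121 + 64 = 185
Verification: 57² + 176² = 3249 + 30976 = 34225 = 185² ✓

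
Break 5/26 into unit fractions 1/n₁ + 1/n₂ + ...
1/6 + 1/39

Greedy algorithm:
5/26: ceiling(26/5) = 6, use 1/6
1/39: ceiling(39/1) = 39, use 1/39
Result: 5/26 = 1/6 + 1/39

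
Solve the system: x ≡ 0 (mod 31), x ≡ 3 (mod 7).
31

Using Chinese Remainder Theorem:
M = 31 × 7 = 217
M1 = 7, M2 = 31
y1 = 7^(-1) mod 31 = 9
y2 = 31^(-1) mod 7 = 5
x = (0×7×9 + 3×31×5) mod 217 = 31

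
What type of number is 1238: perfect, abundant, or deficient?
deficient

Proper divisors of 1238: sum = 1 + 2 + 619 = 622
Since 622 < 1238, 1238 is deficient.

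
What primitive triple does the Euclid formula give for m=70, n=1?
(4899, 140, 4901)

Euclid's formula: a = m² - n², b = 2mn, c = m² + n²
m = 70, n = 1
a = 70² - 1² = 4900 - 1 = 4899
b = 2 × 70 × 1 = 140
c = 70² + 1² = 4900 + 1 = 4901
Verification: 4899² + 140² = 24000201 + 19600 = 24019801 = 4901² ✓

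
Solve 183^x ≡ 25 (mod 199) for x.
24

Baby-step giant-step with step n = ⌈√199⌉ = 15.
Baby steps 183^j mod 199 (j:value) for j=0..14: 0:1, 1:183, 2:57, 3:83, 4:65, 5:154, 6:123, 7:22, 8:46, 9:60, 10:35, 11:37, 12:5, 13:119, 14:86.
Giant-step multiplier: 183^(-15) ≡ 183^(198-15) = 183^183 ≡ 82 (mod 199).
Giant steps γ_i = 25·82^i mod 199: γ_0=25, γ_1=60 (in table at j=9).
x = i·n + j = 1·15 + 9 = 24.
Check: 183^24 ≡ 25 (mod 199).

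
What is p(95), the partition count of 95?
104651419

p(n) counts ways to write n as a sum of positive integers (order ignored).
Euler's pentagonal recurrence: p(k) = p(k-1) + p(k-2) - p(k-5) - p(k-7) + p(k-12) + p(k-15) - ... (offsets j(3j∓1)/2, signs ++--, p(0)=1, p(<0)=0).
DP table for k = 0..94: p(0)=1, p(1)=1, p(2)=2, p(3)=3, p(4)=5, p(5)=7, p(6)=11, p(7)=15, p(8)=22, p(9)=30, p(10)=42, p(11)=56, p(12)=77, p(13)=101, p(14)=135, p(15)=176, p(16)=231, p(17)=297, p(18)=385, p(19)=490, p(20)=627, p(21)=792, p(22)=1002, p(23)=1255, p(24)=1575, p(25)=1958, p(26)=2436, p(27)=3010, p(28)=3718, p(29)=4565, p(30)=5604, p(31)=6842, p(32)=8349, p(33)=10143, p(34)=12310, p(35)=14883, p(36)=17977, p(37)=21637, p(38)=26015, p(39)=31185, p(40)=37338, p(41)=44583, p(42)=53174, p(43)=63261, p(44)=75175, p(45)=89134, p(46)=105558, p(47)=124754, p(48)=147273, p(49)=173525, p(50)=204226, p(51)=239943, p(52)=281589, p(53)=329931, p(54)=386155, p(55)=451276, p(56)=526823, p(57)=614154, p(58)=715220, p(59)=831820, p(60)=966467, p(61)=1121505, p(62)=1300156, p(63)=1505499, p(64)=1741630, p(65)=2012558, p(66)=2323520, p(67)=2679689, p(68)=3087735, p(69)=3554345, p(70)=4087968, p(71)=4697205, p(72)=5392783, p(73)=6185689, p(74)=7089500, p(75)=8118264, p(76)=9289091, p(77)=10619863, p(78)=12132164, p(79)=13848650, p(80)=15796476, p(81)=18004327, p(82)=20506255, p(83)=23338469, p(84)=26543660, p(85)=30167357, p(86)=34262962, p(87)=38887673, p(88)=44108109, p(89)=49995925, p(90)=56634173, p(91)=64112359, p(92)=72533807, p(93)=82010177, p(94)=92669720.
Final step: p(95) = p(94) + p(93) - p(90) - p(88) + p(83) + p(80) - p(73) - p(69) + p(60) + p(55) - p(44) - p(38) + p(25) + p(18) - p(3)
= 92669720 + 82010177 - 56634173 - 44108109 + 23338469 + 15796476 - 6185689 - 3554345 + 966467 + 451276 - 75175 - 26015 + 1958 + 385 - 3
= 104651419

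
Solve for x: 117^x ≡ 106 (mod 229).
153

Baby-step giant-step with step n = ⌈√229⌉ = 16.
Baby steps 117^j mod 229 (j:value) for j=0..15: 0:1, 1:117, 2:178, 3:216, 4:82, 5:205, 6:169, 7:79, 8:83, 9:93, 10:118, 11:66, 12:165, 13:69, 14:58, 15:145.
Giant-step multiplier: 117^(-16) ≡ 117^(228-16) = 117^212 ≡ 217 (mod 229).
Giant steps γ_i = 106·217^i mod 229: γ_0=106, γ_1=102, γ_2=150, γ_3=32, γ_4=74, γ_5=28, γ_6=122, γ_7=139, γ_8=164, γ_9=93 (in table at j=9).
x = i·n + j = 9·16 + 9 = 153.
Check: 117^153 ≡ 106 (mod 229).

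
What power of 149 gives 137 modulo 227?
47

Baby-step giant-step with step n = ⌈√227⌉ = 16.
Baby steps 149^j mod 227 (j:value) for j=0..15: 0:1, 1:149, 2:182, 3:105, 4:209, 5:42, 6:129, 7:153, 8:97, 9:152, 10:175, 11:197, 12:70, 13:215, 14:28, 15:86.
Giant-step multiplier: 149^(-16) ≡ 149^(226-16) = 149^210 ≡ 69 (mod 227).
Giant steps γ_i = 137·69^i mod 227: γ_0=137, γ_1=146, γ_2=86 (in table at j=15).
x = i·n + j = 2·16 + 15 = 47.
Check: 149^47 ≡ 137 (mod 227).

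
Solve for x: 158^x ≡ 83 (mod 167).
51

Baby-step giant-step with step n = ⌈√167⌉ = 13.
Baby steps 158^j mod 167 (j:value) for j=0..12: 0:1, 1:158, 2:81, 3:106, 4:48, 5:69, 6:47, 7:78, 8:133, 9:139, 10:85, 11:70, 12:38.
Giant-step multiplier: 158^(-13) ≡ 158^(166-13) = 158^153 ≡ 146 (mod 167).
Giant steps γ_i = 83·146^i mod 167: γ_0=83, γ_1=94, γ_2=30, γ_3=38 (in table at j=12).
x = i·n + j = 3·13 + 12 = 51.
Check: 158^51 ≡ 83 (mod 167).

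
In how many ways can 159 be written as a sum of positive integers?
97662728555

p(n) counts ways to write n as a sum of positive integers (order ignored).
Euler's pentagonal recurrence: p(k) = p(k-1) + p(k-2) - p(k-5) - p(k-7) + p(k-12) + p(k-15) - ... (offsets j(3j∓1)/2, signs ++--, p(0)=1, p(<0)=0).
DP table for k = 0..158: p(0)=1, p(1)=1, p(2)=2, p(3)=3, p(4)=5, p(5)=7, p(6)=11, p(7)=15, p(8)=22, p(9)=30, p(10)=42, p(11)=56, p(12)=77, p(13)=101, p(14)=135, p(15)=176, p(16)=231, p(17)=297, p(18)=385, p(19)=490, p(20)=627, p(21)=792, p(22)=1002, p(23)=1255, p(24)=1575, p(25)=1958, p(26)=2436, p(27)=3010, p(28)=3718, p(29)=4565, p(30)=5604, p(31)=6842, p(32)=8349, p(33)=10143, p(34)=12310, p(35)=14883, p(36)=17977, p(37)=21637, p(38)=26015, p(39)=31185, p(40)=37338, p(41)=44583, p(42)=53174, p(43)=63261, p(44)=75175, p(45)=89134, p(46)=105558, p(47)=124754, p(48)=147273, p(49)=173525, p(50)=204226, p(51)=239943, p(52)=281589, p(53)=329931, p(54)=386155, p(55)=451276, p(56)=526823, p(57)=614154, p(58)=715220, p(59)=831820, p(60)=966467, p(61)=1121505, p(62)=1300156, p(63)=1505499, p(64)=1741630, p(65)=2012558, p(66)=2323520, p(67)=2679689, p(68)=3087735, p(69)=3554345, p(70)=4087968, p(71)=4697205, p(72)=5392783, p(73)=6185689, p(74)=7089500, p(75)=8118264, p(76)=9289091, p(77)=10619863, p(78)=12132164, p(79)=13848650, p(80)=15796476, p(81)=18004327, p(82)=20506255, p(83)=23338469, p(84)=26543660, p(85)=30167357, p(86)=34262962, p(87)=38887673, p(88)=44108109, p(89)=49995925, p(90)=56634173, p(91)=64112359, p(92)=72533807, p(93)=82010177, p(94)=92669720, p(95)=104651419, p(96)=118114304, p(97)=133230930, p(98)=150198136, p(99)=169229875, p(100)=190569292, p(101)=214481126, p(102)=241265379, p(103)=271248950, p(104)=304801365, p(105)=342325709, p(106)=384276336, p(107)=431149389, p(108)=483502844, p(109)=541946240, p(110)=607163746, p(111)=679903203, p(112)=761002156, p(113)=851376628, p(114)=952050665, p(115)=1064144451, p(116)=1188908248, p(117)=1327710076, p(118)=1482074143, p(119)=1653668665, p(120)=1844349560, p(121)=2056148051, p(122)=2291320912, p(123)=2552338241, p(124)=2841940500, p(125)=3163127352, p(126)=3519222692, p(127)=3913864295, p(128)=4351078600, p(129)=4835271870, p(130)=5371315400, p(131)=5964539504, p(132)=6620830889, p(133)=7346629512, p(134)=8149040695, p(135)=9035836076, p(136)=10015581680, p(137)=11097645016, p(138)=12292341831, p(139)=13610949895, p(140)=15065878135, p(141)=16670689208, p(142)=18440293320, p(143)=20390982757, p(144)=22540654445, p(145)=24908858009, p(146)=27517052599, p(147)=30388671978, p(148)=33549419497, p(149)=37027355200, p(150)=40853235313, p(151)=45060624582, p(152)=49686288421, p(153)=54770336324, p(154)=60356673280, p(155)=66493182097, p(156)=73232243759, p(157)=80630964769, p(158)=88751778802.
Final step: p(159) = p(158) + p(157) - p(154) - p(152) + p(147) + p(144) - p(137) - p(133) + p(124) + p(119) - p(108) - p(102) + p(89) + p(82) - p(67) - p(59) + p(42) + p(33) - p(14) - p(4)
= 88751778802 + 80630964769 - 60356673280 - 49686288421 + 30388671978 + 22540654445 - 11097645016 - 7346629512 + 2841940500 + 1653668665 - 483502844 - 241265379 + 49995925 + 20506255 - 2679689 - 831820 + 53174 + 10143 - 135 - 5
= 97662728555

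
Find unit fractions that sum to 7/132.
1/19 + 1/2508

Greedy algorithm:
7/132: ceiling(132/7) = 19, use 1/19
1/2508: ceiling(2508/1) = 2508, use 1/2508
Result: 7/132 = 1/19 + 1/2508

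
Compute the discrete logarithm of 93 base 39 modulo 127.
31

Baby-step giant-step with step n = ⌈√127⌉ = 12.
Baby steps 39^j mod 127 (j:value) for j=0..11: 0:1, 1:39, 2:124, 3:10, 4:9, 5:97, 6:100, 7:90, 8:81, 9:111, 10:11, 11:48.
Giant-step multiplier: 39^(-12) ≡ 39^(126-12) = 39^114 ≡ 50 (mod 127).
Giant steps γ_i = 93·50^i mod 127: γ_0=93, γ_1=78, γ_2=90 (in table at j=7).
x = i·n + j = 2·12 + 7 = 31.
Check: 39^31 ≡ 93 (mod 127).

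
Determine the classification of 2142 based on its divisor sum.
abundant

Proper divisors of 2142: sum = 1 + 2 + 3 + 6 + 7 + 9 + 14 + 17 + ... + 306 + 357 + 714 + 1071 (23 divisors) = 3474
Since 3474 > 2142, 2142 is abundant.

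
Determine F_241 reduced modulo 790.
171

Matrix identity: Q^n = [[F_(n+1), F_n], [F_n, F_(n-1)]] with Q = [[1,1],[1,0]].
n = 241 = 11110001₂. Square-and-multiply, entries mod 790:
Q^1 = [[1,1],[1,0]]
Q^3 = (Q^1)²·Q = [[3,2],[2,1]]
Q^7 = (Q^3)²·Q = [[21,13],[13,8]]
Q^15 = (Q^7)²·Q = [[197,610],[610,377]]
Q^30 = (Q^15)² = [[109,170],[170,729]]
Q^60 = (Q^30)² = [[491,260],[260,231]]
Q^120 = (Q^60)² = [[581,490],[490,91]]
Q^241 = (Q^120)²·Q = [[21,171],[171,640]]
F_241 mod 790 = Q^241[0][1] = 171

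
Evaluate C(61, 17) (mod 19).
0

Using Lucas' theorem:
Write n=61 and k=17 in base 19:
n in base 19: [3, 4]
k in base 19: [0, 17]
C(61,17) mod 19 = ∏ C(n_i, k_i) mod 19
Digit binomials (mod 19): C(3,0) = 1; C(4,17) = 0 (k_i > n_i)
Product: 1 × 0 = 0 ≡ 0 (mod 19)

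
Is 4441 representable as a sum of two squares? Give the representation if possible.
29² + 60² (a=29, b=60)

Factorization: 4441 = 4441
By Fermat: n is sum of two squares iff every prime p ≡ 3 (mod 4) appears to even power.
All primes ≡ 3 (mod 4) appear to even power.
Search a = 0, 1, 2, … for 4441 - a² a perfect square: first hit at a = 29: 4441 - 841 = 3600 = 60².
4441 = 29² + 60² = 841 + 3600 ✓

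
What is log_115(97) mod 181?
167

Baby-step giant-step with step n = ⌈√181⌉ = 14.
Baby steps 115^j mod 181 (j:value) for j=0..13: 0:1, 1:115, 2:12, 3:113, 4:144, 5:89, 6:99, 7:163, 8:102, 9:146, 10:138, 11:123, 12:27, 13:28.
Giant-step multiplier: 115^(-14) ≡ 115^(180-14) = 115^166 ≡ 100 (mod 181).
Giant steps γ_i = 97·100^i mod 181: γ_0=97, γ_1=107, γ_2=21, γ_3=109, γ_4=40, γ_5=18, γ_6=171, γ_7=86, γ_8=93, γ_9=69, γ_10=22, γ_11=28 (in table at j=13).
x = i·n + j = 11·14 + 13 = 167.
Check: 115^167 ≡ 97 (mod 181).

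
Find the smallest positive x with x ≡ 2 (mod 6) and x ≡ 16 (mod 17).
50

Using Chinese Remainder Theorem:
M = 6 × 17 = 102
M1 = 17, M2 = 6
y1 = 17^(-1) mod 6 = 5
y2 = 6^(-1) mod 17 = 3
x = (2×17×5 + 16×6×3) mod 102 = 50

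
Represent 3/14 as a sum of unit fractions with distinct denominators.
1/5 + 1/70

Greedy algorithm:
3/14: ceiling(14/3) = 5, use 1/5
1/70: ceiling(70/1) = 70, use 1/70
Result: 3/14 = 1/5 + 1/70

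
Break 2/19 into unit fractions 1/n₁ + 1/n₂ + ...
1/10 + 1/190

Greedy algorithm:
2/19: ceiling(19/2) = 10, use 1/10
1/190: ceiling(190/1) = 190, use 1/190
Result: 2/19 = 1/10 + 1/190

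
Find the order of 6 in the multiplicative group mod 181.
60

181 is prime, so ord(6) divides φ(181) = 180.
Divisors of 180: 1, 2, 3, 4, 5, 6, 9, 10, 12, 15, 18, 20, 30, 36, 45, 60, 90, 180.
Repeated squaring: 6^1 ≡ 6, 6^2 ≡ 36, 6^4 ≡ 29, 6^8 ≡ 117, 6^16 ≡ 114, 6^32 ≡ 145, 6^64 ≡ 29, 6^128 ≡ 117 (mod 181).
Test 6^d mod 181 for each divisor d in increasing order:
6^1 ≡ 6
6^2 ≡ 36
6^3 = 6^2·6^1 ≡ 35
6^4 ≡ 29
6^5 = 6^4·6^1 ≡ 174
6^6 = 6^4·6^2 ≡ 139
6^9 = 6^8·6^1 ≡ 159
6^10 = 6^8·6^2 ≡ 49
6^12 = 6^8·6^4 ≡ 135
6^15 = 6^8·6^4·6^2·6^1 ≡ 19
6^18 = 6^16·6^2 ≡ 122
6^20 = 6^16·6^4 ≡ 48
6^30 = 6^16·6^8·6^4·6^2 ≡ 180
6^36 = 6^32·6^4 ≡ 42
6^45 = 6^32·6^8·6^4·6^1 ≡ 162
6^60 = 6^32·6^16·6^8·6^4 ≡ 1  ← first divisor giving 1
The order is 60.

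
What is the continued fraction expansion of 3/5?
[0; 1, 1, 2]

Euclidean algorithm steps:
3 = 0 × 5 + 3
5 = 1 × 3 + 2
3 = 1 × 2 + 1
2 = 2 × 1 + 0
Continued fraction: [0; 1, 1, 2]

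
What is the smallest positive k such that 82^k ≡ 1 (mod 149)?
74

149 is prime, so ord(82) divides φ(149) = 148.
Divisors of 148: 1, 2, 4, 37, 74, 148.
Repeated squaring: 82^1 ≡ 82, 82^2 ≡ 19, 82^4 ≡ 63, 82^8 ≡ 95, 82^16 ≡ 85, 82^32 ≡ 73, 82^64 ≡ 114, 82^128 ≡ 33 (mod 149).
Test 82^d mod 149 for each divisor d in increasing order:
82^1 ≡ 82
82^2 ≡ 19
82^4 ≡ 63
82^37 = 82^32·82^4·82^1 ≡ 148
82^74 = 82^64·82^8·82^2 ≡ 1  ← first divisor giving 1
The order is 74.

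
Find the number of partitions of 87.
38887673

p(n) counts ways to write n as a sum of positive integers (order ignored).
Euler's pentagonal recurrence: p(k) = p(k-1) + p(k-2) - p(k-5) - p(k-7) + p(k-12) + p(k-15) - ... (offsets j(3j∓1)/2, signs ++--, p(0)=1, p(<0)=0).
DP table for k = 0..86: p(0)=1, p(1)=1, p(2)=2, p(3)=3, p(4)=5, p(5)=7, p(6)=11, p(7)=15, p(8)=22, p(9)=30, p(10)=42, p(11)=56, p(12)=77, p(13)=101, p(14)=135, p(15)=176, p(16)=231, p(17)=297, p(18)=385, p(19)=490, p(20)=627, p(21)=792, p(22)=1002, p(23)=1255, p(24)=1575, p(25)=1958, p(26)=2436, p(27)=3010, p(28)=3718, p(29)=4565, p(30)=5604, p(31)=6842, p(32)=8349, p(33)=10143, p(34)=12310, p(35)=14883, p(36)=17977, p(37)=21637, p(38)=26015, p(39)=31185, p(40)=37338, p(41)=44583, p(42)=53174, p(43)=63261, p(44)=75175, p(45)=89134, p(46)=105558, p(47)=124754, p(48)=147273, p(49)=173525, p(50)=204226, p(51)=239943, p(52)=281589, p(53)=329931, p(54)=386155, p(55)=451276, p(56)=526823, p(57)=614154, p(58)=715220, p(59)=831820, p(60)=966467, p(61)=1121505, p(62)=1300156, p(63)=1505499, p(64)=1741630, p(65)=2012558, p(66)=2323520, p(67)=2679689, p(68)=3087735, p(69)=3554345, p(70)=4087968, p(71)=4697205, p(72)=5392783, p(73)=6185689, p(74)=7089500, p(75)=8118264, p(76)=9289091, p(77)=10619863, p(78)=12132164, p(79)=13848650, p(80)=15796476, p(81)=18004327, p(82)=20506255, p(83)=23338469, p(84)=26543660, p(85)=30167357, p(86)=34262962.
Final step: p(87) = p(86) + p(85) - p(82) - p(80) + p(75) + p(72) - p(65) - p(61) + p(52) + p(47) - p(36) - p(30) + p(17) + p(10)
= 34262962 + 30167357 - 20506255 - 15796476 + 8118264 + 5392783 - 2012558 - 1121505 + 281589 + 124754 - 17977 - 5604 + 297 + 42
= 38887673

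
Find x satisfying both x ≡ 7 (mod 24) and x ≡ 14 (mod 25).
439

Using Chinese Remainder Theorem:
M = 24 × 25 = 600
M1 = 25, M2 = 24
y1 = 25^(-1) mod 24 = 1
y2 = 24^(-1) mod 25 = 24
x = (7×25×1 + 14×24×24) mod 600 = 439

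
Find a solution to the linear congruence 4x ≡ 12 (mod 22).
x ≡ 3 (mod 11)

gcd(4, 22) = 2, which divides 12, so solutions exist.
Divide through by 2: 2x ≡ 6 (mod 11).
Find 2^(-1) mod 11 by the extended Euclidean algorithm:
11 = 5 × 2 + 1  ⟹  1 = (1)·11 + (-5)·2
So (-5)·2 ≡ 1 (mod 11), i.e. 2^(-1) ≡ -5 ≡ 6 (mod 11).
x ≡ 6 × 6 = 36 ≡ 3 (mod 11).
Check: 4 × 3 = 12 ≡ 12 (mod 22).
x ≡ 3 (mod 11), giving 2 solutions mod 22.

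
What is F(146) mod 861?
484

Matrix identity: Q^n = [[F_(n+1), F_n], [F_n, F_(n-1)]] with Q = [[1,1],[1,0]].
n = 146 = 10010010₂. Square-and-multiply, entries mod 861:
Q^1 = [[1,1],[1,0]]
Q^2 = (Q^1)² = [[2,1],[1,1]]
Q^4 = (Q^2)² = [[5,3],[3,2]]
Q^9 = (Q^4)²·Q = [[55,34],[34,21]]
Q^18 = (Q^9)² = [[737,1],[1,736]]
Q^36 = (Q^18)² = [[740,612],[612,128]]
Q^73 = (Q^36)²·Q = [[853,13],[13,840]]
Q^146 = (Q^73)² = [[233,484],[484,610]]
F_146 mod 861 = Q^146[0][1] = 484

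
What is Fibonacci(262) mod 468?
107

Matrix identity: Q^n = [[F_(n+1), F_n], [F_n, F_(n-1)]] with Q = [[1,1],[1,0]].
n = 262 = 100000110₂. Square-and-multiply, entries mod 468:
Q^1 = [[1,1],[1,0]]
Q^2 = (Q^1)² = [[2,1],[1,1]]
Q^4 = (Q^2)² = [[5,3],[3,2]]
Q^8 = (Q^4)² = [[34,21],[21,13]]
Q^16 = (Q^8)² = [[193,51],[51,142]]
Q^32 = (Q^16)² = [[70,237],[237,301]]
Q^65 = (Q^32)²·Q = [[172,229],[229,411]]
Q^131 = (Q^65)²·Q = [[252,125],[125,127]]
Q^262 = (Q^131)² = [[37,107],[107,398]]
F_262 mod 468 = Q^262[0][1] = 107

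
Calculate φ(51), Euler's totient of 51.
32

51 = 3 × 17
φ(n) = n × ∏(1 - 1/p) for each prime p dividing n
φ(51) = 51 × (1 - 1/3) × (1 - 1/17) = 32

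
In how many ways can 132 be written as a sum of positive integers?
6620830889

p(n) counts ways to write n as a sum of positive integers (order ignored).
Euler's pentagonal recurrence: p(k) = p(k-1) + p(k-2) - p(k-5) - p(k-7) + p(k-12) + p(k-15) - ... (offsets j(3j∓1)/2, signs ++--, p(0)=1, p(<0)=0).
DP table for k = 0..131: p(0)=1, p(1)=1, p(2)=2, p(3)=3, p(4)=5, p(5)=7, p(6)=11, p(7)=15, p(8)=22, p(9)=30, p(10)=42, p(11)=56, p(12)=77, p(13)=101, p(14)=135, p(15)=176, p(16)=231, p(17)=297, p(18)=385, p(19)=490, p(20)=627, p(21)=792, p(22)=1002, p(23)=1255, p(24)=1575, p(25)=1958, p(26)=2436, p(27)=3010, p(28)=3718, p(29)=4565, p(30)=5604, p(31)=6842, p(32)=8349, p(33)=10143, p(34)=12310, p(35)=14883, p(36)=17977, p(37)=21637, p(38)=26015, p(39)=31185, p(40)=37338, p(41)=44583, p(42)=53174, p(43)=63261, p(44)=75175, p(45)=89134, p(46)=105558, p(47)=124754, p(48)=147273, p(49)=173525, p(50)=204226, p(51)=239943, p(52)=281589, p(53)=329931, p(54)=386155, p(55)=451276, p(56)=526823, p(57)=614154, p(58)=715220, p(59)=831820, p(60)=966467, p(61)=1121505, p(62)=1300156, p(63)=1505499, p(64)=1741630, p(65)=2012558, p(66)=2323520, p(67)=2679689, p(68)=3087735, p(69)=3554345, p(70)=4087968, p(71)=4697205, p(72)=5392783, p(73)=6185689, p(74)=7089500, p(75)=8118264, p(76)=9289091, p(77)=10619863, p(78)=12132164, p(79)=13848650, p(80)=15796476, p(81)=18004327, p(82)=20506255, p(83)=23338469, p(84)=26543660, p(85)=30167357, p(86)=34262962, p(87)=38887673, p(88)=44108109, p(89)=49995925, p(90)=56634173, p(91)=64112359, p(92)=72533807, p(93)=82010177, p(94)=92669720, p(95)=104651419, p(96)=118114304, p(97)=133230930, p(98)=150198136, p(99)=169229875, p(100)=190569292, p(101)=214481126, p(102)=241265379, p(103)=271248950, p(104)=304801365, p(105)=342325709, p(106)=384276336, p(107)=431149389, p(108)=483502844, p(109)=541946240, p(110)=607163746, p(111)=679903203, p(112)=761002156, p(113)=851376628, p(114)=952050665, p(115)=1064144451, p(116)=1188908248, p(117)=1327710076, p(118)=1482074143, p(119)=1653668665, p(120)=1844349560, p(121)=2056148051, p(122)=2291320912, p(123)=2552338241, p(124)=2841940500, p(125)=3163127352, p(126)=3519222692, p(127)=3913864295, p(128)=4351078600, p(129)=4835271870, p(130)=5371315400, p(131)=5964539504.
Final step: p(132) = p(131) + p(130) - p(127) - p(125) + p(120) + p(117) - p(110) - p(106) + p(97) + p(92) - p(81) - p(75) + p(62) + p(55) - p(40) - p(32) + p(15) + p(6)
= 5964539504 + 5371315400 - 3913864295 - 3163127352 + 1844349560 + 1327710076 - 607163746 - 384276336 + 133230930 + 72533807 - 18004327 - 8118264 + 1300156 + 451276 - 37338 - 8349 + 176 + 11
= 6620830889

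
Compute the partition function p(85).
30167357

p(n) counts ways to write n as a sum of positive integers (order ignored).
Euler's pentagonal recurrence: p(k) = p(k-1) + p(k-2) - p(k-5) - p(k-7) + p(k-12) + p(k-15) - ... (offsets j(3j∓1)/2, signs ++--, p(0)=1, p(<0)=0).
DP table for k = 0..84: p(0)=1, p(1)=1, p(2)=2, p(3)=3, p(4)=5, p(5)=7, p(6)=11, p(7)=15, p(8)=22, p(9)=30, p(10)=42, p(11)=56, p(12)=77, p(13)=101, p(14)=135, p(15)=176, p(16)=231, p(17)=297, p(18)=385, p(19)=490, p(20)=627, p(21)=792, p(22)=1002, p(23)=1255, p(24)=1575, p(25)=1958, p(26)=2436, p(27)=3010, p(28)=3718, p(29)=4565, p(30)=5604, p(31)=6842, p(32)=8349, p(33)=10143, p(34)=12310, p(35)=14883, p(36)=17977, p(37)=21637, p(38)=26015, p(39)=31185, p(40)=37338, p(41)=44583, p(42)=53174, p(43)=63261, p(44)=75175, p(45)=89134, p(46)=105558, p(47)=124754, p(48)=147273, p(49)=173525, p(50)=204226, p(51)=239943, p(52)=281589, p(53)=329931, p(54)=386155, p(55)=451276, p(56)=526823, p(57)=614154, p(58)=715220, p(59)=831820, p(60)=966467, p(61)=1121505, p(62)=1300156, p(63)=1505499, p(64)=1741630, p(65)=2012558, p(66)=2323520, p(67)=2679689, p(68)=3087735, p(69)=3554345, p(70)=4087968, p(71)=4697205, p(72)=5392783, p(73)=6185689, p(74)=7089500, p(75)=8118264, p(76)=9289091, p(77)=10619863, p(78)=12132164, p(79)=13848650, p(80)=15796476, p(81)=18004327, p(82)=20506255, p(83)=23338469, p(84)=26543660.
Final step: p(85) = p(84) + p(83) - p(80) - p(78) + p(73) + p(70) - p(63) - p(59) + p(50) + p(45) - p(34) - p(28) + p(15) + p(8)
= 26543660 + 23338469 - 15796476 - 12132164 + 6185689 + 4087968 - 1505499 - 831820 + 204226 + 89134 - 12310 - 3718 + 176 + 22
= 30167357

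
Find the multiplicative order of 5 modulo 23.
22

23 is prime, so ord(5) divides φ(23) = 22.
Divisors of 22: 1, 2, 11, 22.
Repeated squaring: 5^1 ≡ 5, 5^2 ≡ 2, 5^4 ≡ 4, 5^8 ≡ 16, 5^16 ≡ 3 (mod 23).
Test 5^d mod 23 for each divisor d in increasing order:
5^1 ≡ 5
5^2 ≡ 2
5^11 = 5^8·5^2·5^1 ≡ 22
5^22 = 5^16·5^4·5^2 ≡ 1  ← first divisor giving 1
The order is 22.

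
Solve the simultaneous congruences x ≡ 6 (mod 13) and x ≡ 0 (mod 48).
240

Using Chinese Remainder Theorem:
M = 13 × 48 = 624
M1 = 48, M2 = 13
y1 = 48^(-1) mod 13 = 3
y2 = 13^(-1) mod 48 = 37
x = (6×48×3 + 0×13×37) mod 624 = 240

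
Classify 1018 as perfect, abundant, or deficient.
deficient

Proper divisors of 1018: sum = 1 + 2 + 509 = 512
Since 512 < 1018, 1018 is deficient.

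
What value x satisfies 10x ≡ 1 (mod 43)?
13

gcd(10, 43) = 1, so the inverse exists.
Extended Euclidean algorithm on (43, 10):
43 = 4 × 10 + 3  ⟹  3 = (1)·43 + (-4)·10
10 = 3 × 3 + 1  ⟹  1 = (-3)·43 + (13)·10
So (13)·10 ≡ 1 (mod 43), i.e. 10^(-1) ≡ 13 (mod 43).
Check: 10 × 13 = 130 ≡ 1 (mod 43)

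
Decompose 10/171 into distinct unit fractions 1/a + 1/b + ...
1/18 + 1/342

Greedy algorithm:
10/171: ceiling(171/10) = 18, use 1/18
1/342: ceiling(342/1) = 342, use 1/342
Result: 10/171 = 1/18 + 1/342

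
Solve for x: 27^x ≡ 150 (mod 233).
57

Baby-step giant-step with step n = ⌈√233⌉ = 16.
Baby steps 27^j mod 233 (j:value) for j=0..15: 0:1, 1:27, 2:30, 3:111, 4:201, 5:68, 6:205, 7:176, 8:92, 9:154, 10:197, 11:193, 12:85, 13:198, 14:220, 15:115.
Giant-step multiplier: 27^(-16) ≡ 27^(232-16) = 27^216 ≡ 46 (mod 233).
Giant steps γ_i = 150·46^i mod 233: γ_0=150, γ_1=143, γ_2=54, γ_3=154 (in table at j=9).
x = i·n + j = 3·16 + 9 = 57.
Check: 27^57 ≡ 150 (mod 233).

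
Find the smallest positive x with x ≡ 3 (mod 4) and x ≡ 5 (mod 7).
19

Using Chinese Remainder Theorem:
M = 4 × 7 = 28
M1 = 7, M2 = 4
y1 = 7^(-1) mod 4 = 3
y2 = 4^(-1) mod 7 = 2
x = (3×7×3 + 5×4×2) mod 28 = 19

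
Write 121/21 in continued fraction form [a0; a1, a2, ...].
[5; 1, 3, 5]

Euclidean algorithm steps:
121 = 5 × 21 + 16
21 = 1 × 16 + 5
16 = 3 × 5 + 1
5 = 5 × 1 + 0
Continued fraction: [5; 1, 3, 5]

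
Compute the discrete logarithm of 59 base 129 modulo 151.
120

Baby-step giant-step with step n = ⌈√151⌉ = 13.
Baby steps 129^j mod 151 (j:value) for j=0..12: 0:1, 1:129, 2:31, 3:73, 4:55, 5:149, 6:44, 7:89, 8:5, 9:41, 10:4, 11:63, 12:124.
Giant-step multiplier: 129^(-13) ≡ 129^(150-13) = 129^137 ≡ 15 (mod 151).
Giant steps γ_i = 59·15^i mod 151: γ_0=59, γ_1=130, γ_2=138, γ_3=107, γ_4=95, γ_5=66, γ_6=84, γ_7=52, γ_8=25, γ_9=73 (in table at j=3).
x = i·n + j = 9·13 + 3 = 120.
Check: 129^120 ≡ 59 (mod 151).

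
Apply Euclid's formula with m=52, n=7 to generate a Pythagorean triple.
(2655, 728, 2753)

Euclid's formula: a = m² - n², b = 2mn, c = m² + n²
m = 52, n = 7
a = 52² - 7² = 2704 - 49 = 2655
b = 2 × 52 × 7 = 728
c = 52² + 7² = 2704 + 49 = 2753
Verification: 2655² + 728² = 7049025 + 529984 = 7579009 = 2753² ✓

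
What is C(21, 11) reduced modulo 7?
0

Using Lucas' theorem:
Write n=21 and k=11 in base 7:
n in base 7: [3, 0]
k in base 7: [1, 4]
C(21,11) mod 7 = ∏ C(n_i, k_i) mod 7
Digit binomials (mod 7): C(3,1) = 3; C(0,4) = 0 (k_i > n_i)
Product: 3 × 0 = 0 ≡ 0 (mod 7)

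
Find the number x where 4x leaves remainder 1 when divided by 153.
115

gcd(4, 153) = 1, so the inverse exists.
Extended Euclidean algorithm on (153, 4):
153 = 38 × 4 + 1  ⟹  1 = (1)·153 + (-38)·4
So (-38)·4 ≡ 1 (mod 153), i.e. 4^(-1) ≡ -38 ≡ 115 (mod 153).
Check: 4 × 115 = 460 ≡ 1 (mod 153)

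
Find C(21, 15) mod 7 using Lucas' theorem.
0

Using Lucas' theorem:
Write n=21 and k=15 in base 7:
n in base 7: [3, 0]
k in base 7: [2, 1]
C(21,15) mod 7 = ∏ C(n_i, k_i) mod 7
Digit binomials (mod 7): C(3,2) = 3; C(0,1) = 0 (k_i > n_i)
Product: 3 × 0 = 0 ≡ 0 (mod 7)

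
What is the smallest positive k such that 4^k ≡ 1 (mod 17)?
4

17 is prime, so ord(4) divides φ(17) = 16.
Divisors of 16: 1, 2, 4, 8, 16.
Repeated squaring: 4^1 ≡ 4, 4^2 ≡ 16, 4^4 ≡ 1, 4^8 ≡ 1, 4^16 ≡ 1 (mod 17).
Test 4^d mod 17 for each divisor d in increasing order:
4^1 ≡ 4
4^2 ≡ 16
4^4 ≡ 1  ← first divisor giving 1
The order is 4.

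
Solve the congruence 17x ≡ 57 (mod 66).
x ≡ 15 (mod 66)

gcd(17, 66) = 1, which divides 57, so solutions exist.
Find 17^(-1) mod 66 by the extended Euclidean algorithm:
66 = 3 × 17 + 15  ⟹  15 = (1)·66 + (-3)·17
17 = 1 × 15 + 2  ⟹  2 = (-1)·66 + (4)·17
15 = 7 × 2 + 1  ⟹  1 = (8)·66 + (-31)·17
So (-31)·17 ≡ 1 (mod 66), i.e. 17^(-1) ≡ -31 ≡ 35 (mod 66).
x ≡ 35 × 57 = 1995 ≡ 15 (mod 66).
Check: 17 × 15 = 255 ≡ 57 (mod 66).
Unique solution: x ≡ 15 (mod 66)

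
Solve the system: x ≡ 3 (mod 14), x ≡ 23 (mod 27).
185

Using Chinese Remainder Theorem:
M = 14 × 27 = 378
M1 = 27, M2 = 14
y1 = 27^(-1) mod 14 = 13
y2 = 14^(-1) mod 27 = 2
x = (3×27×13 + 23×14×2) mod 378 = 185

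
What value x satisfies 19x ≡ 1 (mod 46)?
17

gcd(19, 46) = 1, so the inverse exists.
Extended Euclidean algorithm on (46, 19):
46 = 2 × 19 + 8  ⟹  8 = (1)·46 + (-2)·19
19 = 2 × 8 + 3  ⟹  3 = (-2)·46 + (5)·19
8 = 2 × 3 + 2  ⟹  2 = (5)·46 + (-12)·19
3 = 1 × 2 + 1  ⟹  1 = (-7)·46 + (17)·19
So (17)·19 ≡ 1 (mod 46), i.e. 19^(-1) ≡ 17 (mod 46).
Check: 19 × 17 = 323 ≡ 1 (mod 46)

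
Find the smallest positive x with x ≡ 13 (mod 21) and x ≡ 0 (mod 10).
160

Using Chinese Remainder Theorem:
M = 21 × 10 = 210
M1 = 10, M2 = 21
y1 = 10^(-1) mod 21 = 19
y2 = 21^(-1) mod 10 = 1
x = (13×10×19 + 0×21×1) mod 210 = 160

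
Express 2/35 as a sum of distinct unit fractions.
1/18 + 1/630

Greedy algorithm:
2/35: ceiling(35/2) = 18, use 1/18
1/630: ceiling(630/1) = 630, use 1/630
Result: 2/35 = 1/18 + 1/630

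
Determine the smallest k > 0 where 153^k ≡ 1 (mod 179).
89

179 is prime, so ord(153) divides φ(179) = 178.
Divisors of 178: 1, 2, 89, 178.
Repeated squaring: 153^1 ≡ 153, 153^2 ≡ 139, 153^4 ≡ 168, 153^8 ≡ 121, 153^16 ≡ 142, 153^32 ≡ 116, 153^64 ≡ 31, 153^128 ≡ 66 (mod 179).
Test 153^d mod 179 for each divisor d in increasing order:
153^1 ≡ 153
153^2 ≡ 139
153^89 = 153^64·153^16·153^8·153^1 ≡ 1  ← first divisor giving 1
The order is 89.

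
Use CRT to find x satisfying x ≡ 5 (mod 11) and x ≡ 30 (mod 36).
390

Using Chinese Remainder Theorem:
M = 11 × 36 = 396
M1 = 36, M2 = 11
y1 = 36^(-1) mod 11 = 4
y2 = 11^(-1) mod 36 = 23
x = (5×36×4 + 30×11×23) mod 396 = 390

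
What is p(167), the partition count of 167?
207890420102

p(n) counts ways to write n as a sum of positive integers (order ignored).
Euler's pentagonal recurrence: p(k) = p(k-1) + p(k-2) - p(k-5) - p(k-7) + p(k-12) + p(k-15) - ... (offsets j(3j∓1)/2, signs ++--, p(0)=1, p(<0)=0).
DP table for k = 0..166: p(0)=1, p(1)=1, p(2)=2, p(3)=3, p(4)=5, p(5)=7, p(6)=11, p(7)=15, p(8)=22, p(9)=30, p(10)=42, p(11)=56, p(12)=77, p(13)=101, p(14)=135, p(15)=176, p(16)=231, p(17)=297, p(18)=385, p(19)=490, p(20)=627, p(21)=792, p(22)=1002, p(23)=1255, p(24)=1575, p(25)=1958, p(26)=2436, p(27)=3010, p(28)=3718, p(29)=4565, p(30)=5604, p(31)=6842, p(32)=8349, p(33)=10143, p(34)=12310, p(35)=14883, p(36)=17977, p(37)=21637, p(38)=26015, p(39)=31185, p(40)=37338, p(41)=44583, p(42)=53174, p(43)=63261, p(44)=75175, p(45)=89134, p(46)=105558, p(47)=124754, p(48)=147273, p(49)=173525, p(50)=204226, p(51)=239943, p(52)=281589, p(53)=329931, p(54)=386155, p(55)=451276, p(56)=526823, p(57)=614154, p(58)=715220, p(59)=831820, p(60)=966467, p(61)=1121505, p(62)=1300156, p(63)=1505499, p(64)=1741630, p(65)=2012558, p(66)=2323520, p(67)=2679689, p(68)=3087735, p(69)=3554345, p(70)=4087968, p(71)=4697205, p(72)=5392783, p(73)=6185689, p(74)=7089500, p(75)=8118264, p(76)=9289091, p(77)=10619863, p(78)=12132164, p(79)=13848650, p(80)=15796476, p(81)=18004327, p(82)=20506255, p(83)=23338469, p(84)=26543660, p(85)=30167357, p(86)=34262962, p(87)=38887673, p(88)=44108109, p(89)=49995925, p(90)=56634173, p(91)=64112359, p(92)=72533807, p(93)=82010177, p(94)=92669720, p(95)=104651419, p(96)=118114304, p(97)=133230930, p(98)=150198136, p(99)=169229875, p(100)=190569292, p(101)=214481126, p(102)=241265379, p(103)=271248950, p(104)=304801365, p(105)=342325709, p(106)=384276336, p(107)=431149389, p(108)=483502844, p(109)=541946240, p(110)=607163746, p(111)=679903203, p(112)=761002156, p(113)=851376628, p(114)=952050665, p(115)=1064144451, p(116)=1188908248, p(117)=1327710076, p(118)=1482074143, p(119)=1653668665, p(120)=1844349560, p(121)=2056148051, p(122)=2291320912, p(123)=2552338241, p(124)=2841940500, p(125)=3163127352, p(126)=3519222692, p(127)=3913864295, p(128)=4351078600, p(129)=4835271870, p(130)=5371315400, p(131)=5964539504, p(132)=6620830889, p(133)=7346629512, p(134)=8149040695, p(135)=9035836076, p(136)=10015581680, p(137)=11097645016, p(138)=12292341831, p(139)=13610949895, p(140)=15065878135, p(141)=16670689208, p(142)=18440293320, p(143)=20390982757, p(144)=22540654445, p(145)=24908858009, p(146)=27517052599, p(147)=30388671978, p(148)=33549419497, p(149)=37027355200, p(150)=40853235313, p(151)=45060624582, p(152)=49686288421, p(153)=54770336324, p(154)=60356673280, p(155)=66493182097, p(156)=73232243759, p(157)=80630964769, p(158)=88751778802, p(159)=97662728555, p(160)=107438159466, p(161)=118159068427, p(162)=129913904637, p(163)=142798995930, p(164)=156919475295, p(165)=172389800255, p(166)=189334822579.
Final step: p(167) = p(166) + p(165) - p(162) - p(160) + p(155) + p(152) - p(145) - p(141) + p(132) + p(127) - p(116) - p(110) + p(97) + p(90) - p(75) - p(67) + p(50) + p(41) - p(22) - p(12)
= 189334822579 + 172389800255 - 129913904637 - 107438159466 + 66493182097 + 49686288421 - 24908858009 - 16670689208 + 6620830889 + 3913864295 - 1188908248 - 607163746 + 133230930 + 56634173 - 8118264 - 2679689 + 204226 + 44583 - 1002 - 77
= 207890420102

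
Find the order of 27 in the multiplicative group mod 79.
26

79 is prime, so ord(27) divides φ(79) = 78.
Divisors of 78: 1, 2, 3, 6, 13, 26, 39, 78.
Repeated squaring: 27^1 ≡ 27, 27^2 ≡ 18, 27^4 ≡ 8, 27^8 ≡ 64, 27^16 ≡ 67, 27^32 ≡ 65, 27^64 ≡ 38 (mod 79).
Test 27^d mod 79 for each divisor d in increasing order:
27^1 ≡ 27
27^2 ≡ 18
27^3 = 27^2·27^1 ≡ 12
27^6 = 27^4·27^2 ≡ 65
27^13 = 27^8·27^4·27^1 ≡ 78
27^26 = 27^16·27^8·27^2 ≡ 1  ← first divisor giving 1
The order is 26.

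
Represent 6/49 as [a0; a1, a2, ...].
[0; 8, 6]

Euclidean algorithm steps:
6 = 0 × 49 + 6
49 = 8 × 6 + 1
6 = 6 × 1 + 0
Continued fraction: [0; 8, 6]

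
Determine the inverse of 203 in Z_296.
35

gcd(203, 296) = 1, so the inverse exists.
Extended Euclidean algorithm on (296, 203):
296 = 1 × 203 + 93  ⟹  93 = (1)·296 + (-1)·203
203 = 2 × 93 + 17  ⟹  17 = (-2)·296 + (3)·203
93 = 5 × 17 + 8  ⟹  8 = (11)·296 + (-16)·203
17 = 2 × 8 + 1  ⟹  1 = (-24)·296 + (35)·203
So (35)·203 ≡ 1 (mod 296), i.e. 203^(-1) ≡ 35 (mod 296).
Check: 203 × 35 = 7105 ≡ 1 (mod 296)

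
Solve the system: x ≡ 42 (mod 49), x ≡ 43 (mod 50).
2443

Using Chinese Remainder Theorem:
M = 49 × 50 = 2450
M1 = 50, M2 = 49
y1 = 50^(-1) mod 49 = 1
y2 = 49^(-1) mod 50 = 49
x = (42×50×1 + 43×49×49) mod 2450 = 2443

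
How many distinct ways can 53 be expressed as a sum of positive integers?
329931

p(n) counts ways to write n as a sum of positive integers (order ignored).
Euler's pentagonal recurrence: p(k) = p(k-1) + p(k-2) - p(k-5) - p(k-7) + p(k-12) + p(k-15) - ... (offsets j(3j∓1)/2, signs ++--, p(0)=1, p(<0)=0).
DP table for k = 0..52: p(0)=1, p(1)=1, p(2)=2, p(3)=3, p(4)=5, p(5)=7, p(6)=11, p(7)=15, p(8)=22, p(9)=30, p(10)=42, p(11)=56, p(12)=77, p(13)=101, p(14)=135, p(15)=176, p(16)=231, p(17)=297, p(18)=385, p(19)=490, p(20)=627, p(21)=792, p(22)=1002, p(23)=1255, p(24)=1575, p(25)=1958, p(26)=2436, p(27)=3010, p(28)=3718, p(29)=4565, p(30)=5604, p(31)=6842, p(32)=8349, p(33)=10143, p(34)=12310, p(35)=14883, p(36)=17977, p(37)=21637, p(38)=26015, p(39)=31185, p(40)=37338, p(41)=44583, p(42)=53174, p(43)=63261, p(44)=75175, p(45)=89134, p(46)=105558, p(47)=124754, p(48)=147273, p(49)=173525, p(50)=204226, p(51)=239943, p(52)=281589.
Final step: p(53) = p(52) + p(51) - p(48) - p(46) + p(41) + p(38) - p(31) - p(27) + p(18) + p(13) - p(2)
= 281589 + 239943 - 147273 - 105558 + 44583 + 26015 - 6842 - 3010 + 385 + 101 - 2
= 329931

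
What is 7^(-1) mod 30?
13

gcd(7, 30) = 1, so the inverse exists.
Extended Euclidean algorithm on (30, 7):
30 = 4 × 7 + 2  ⟹  2 = (1)·30 + (-4)·7
7 = 3 × 2 + 1  ⟹  1 = (-3)·30 + (13)·7
So (13)·7 ≡ 1 (mod 30), i.e. 7^(-1) ≡ 13 (mod 30).
Check: 7 × 13 = 91 ≡ 1 (mod 30)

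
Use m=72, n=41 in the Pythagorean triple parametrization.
(3503, 5904, 6865)

Euclid's formula: a = m² - n², b = 2mn, c = m² + n²
m = 72, n = 41
a = 72² - 41² = 5184 - 1681 = 3503
b = 2 × 72 × 41 = 5904
c = 72² + 41² = 5184 + 1681 = 6865
Verification: 3503² + 5904² = 12271009 + 34857216 = 47128225 = 6865² ✓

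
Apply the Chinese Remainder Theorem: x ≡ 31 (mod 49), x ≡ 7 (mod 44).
227

Using Chinese Remainder Theorem:
M = 49 × 44 = 2156
M1 = 44, M2 = 49
y1 = 44^(-1) mod 49 = 39
y2 = 49^(-1) mod 44 = 9
x = (31×44×39 + 7×49×9) mod 2156 = 227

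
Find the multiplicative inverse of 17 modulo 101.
6

gcd(17, 101) = 1, so the inverse exists.
Extended Euclidean algorithm on (101, 17):
101 = 5 × 17 + 16  ⟹  16 = (1)·101 + (-5)·17
17 = 1 × 16 + 1  ⟹  1 = (-1)·101 + (6)·17
So (6)·17 ≡ 1 (mod 101), i.e. 17^(-1) ≡ 6 (mod 101).
Check: 17 × 6 = 102 ≡ 1 (mod 101)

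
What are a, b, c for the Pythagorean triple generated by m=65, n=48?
(1921, 6240, 6529)

Euclid's formula: a = m² - n², b = 2mn, c = m² + n²
m = 65, n = 48
a = 65² - 48² = 4225 - 2304 = 1921
b = 2 × 65 × 48 = 6240
c = 65² + 48² = 4225 + 2304 = 6529
Verification: 1921² + 6240² = 3690241 + 38937600 = 42627841 = 6529² ✓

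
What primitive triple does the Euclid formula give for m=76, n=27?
(5047, 4104, 6505)

Euclid's formula: a = m² - n², b = 2mn, c = m² + n²
m = 76, n = 27
a = 76² - 27² = 5776 - 729 = 5047
b = 2 × 76 × 27 = 4104
c = 76² + 27² = 5776 + 729 = 6505
Verification: 5047² + 4104² = 25472209 + 16842816 = 42315025 = 6505² ✓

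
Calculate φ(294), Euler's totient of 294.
84

294 = 2 × 3 × 7^2
φ(n) = n × ∏(1 - 1/p) for each prime p dividing n
φ(294) = 294 × (1 - 1/2) × (1 - 1/3) × (1 - 1/7) = 84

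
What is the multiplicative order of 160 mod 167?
166

167 is prime, so ord(160) divides φ(167) = 166.
Divisors of 166: 1, 2, 83, 166.
Repeated squaring: 160^1 ≡ 160, 160^2 ≡ 49, 160^4 ≡ 63, 160^8 ≡ 128, 160^16 ≡ 18, 160^32 ≡ 157, 160^64 ≡ 100, 160^128 ≡ 147 (mod 167).
Test 160^d mod 167 for each divisor d in increasing order:
160^1 ≡ 160
160^2 ≡ 49
160^83 = 160^64·160^16·160^2·160^1 ≡ 166
160^166 = 160^128·160^32·160^4·160^2 ≡ 1  ← first divisor giving 1
The order is 166.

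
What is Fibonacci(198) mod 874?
836

Matrix identity: Q^n = [[F_(n+1), F_n], [F_n, F_(n-1)]] with Q = [[1,1],[1,0]].
n = 198 = 11000110₂. Square-and-multiply, entries mod 874:
Q^1 = [[1,1],[1,0]]
Q^3 = (Q^1)²·Q = [[3,2],[2,1]]
Q^6 = (Q^3)² = [[13,8],[8,5]]
Q^12 = (Q^6)² = [[233,144],[144,89]]
Q^24 = (Q^12)² = [[735,46],[46,689]]
Q^49 = (Q^24)²·Q = [[415,461],[461,828]]
Q^99 = (Q^49)²·Q = [[739,186],[186,553]]
Q^198 = (Q^99)² = [[381,836],[836,419]]
F_198 mod 874 = Q^198[0][1] = 836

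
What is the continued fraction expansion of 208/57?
[3; 1, 1, 1, 5, 1, 2]

Euclidean algorithm steps:
208 = 3 × 57 + 37
57 = 1 × 37 + 20
37 = 1 × 20 + 17
20 = 1 × 17 + 3
17 = 5 × 3 + 2
3 = 1 × 2 + 1
2 = 2 × 1 + 0
Continued fraction: [3; 1, 1, 1, 5, 1, 2]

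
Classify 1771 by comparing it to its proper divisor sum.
deficient

Proper divisors of 1771: sum = 1 + 7 + 11 + 23 + 77 + 161 + 253 = 533
Since 533 < 1771, 1771 is deficient.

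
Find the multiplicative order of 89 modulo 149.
148

149 is prime, so ord(89) divides φ(149) = 148.
Divisors of 148: 1, 2, 4, 37, 74, 148.
Repeated squaring: 89^1 ≡ 89, 89^2 ≡ 24, 89^4 ≡ 129, 89^8 ≡ 102, 89^16 ≡ 123, 89^32 ≡ 80, 89^64 ≡ 142, 89^128 ≡ 49 (mod 149).
Test 89^d mod 149 for each divisor d in increasing order:
89^1 ≡ 89
89^2 ≡ 24
89^4 ≡ 129
89^37 = 89^32·89^4·89^1 ≡ 44
89^74 = 89^64·89^8·89^2 ≡ 148
89^148 = 89^128·89^16·89^4 ≡ 1  ← first divisor giving 1
The order is 148.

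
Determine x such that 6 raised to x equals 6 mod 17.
1

Baby-step giant-step with step n = ⌈√17⌉ = 5.
Baby steps 6^j mod 17 (j:value) for j=0..4: 0:1, 1:6, 2:2, 3:12, 4:4.
h = 6 is already in the table at j=1, so x = 1.
Check: 6^1 ≡ 6 (mod 17).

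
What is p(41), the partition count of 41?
44583

p(n) counts ways to write n as a sum of positive integers (order ignored).
Euler's pentagonal recurrence: p(k) = p(k-1) + p(k-2) - p(k-5) - p(k-7) + p(k-12) + p(k-15) - ... (offsets j(3j∓1)/2, signs ++--, p(0)=1, p(<0)=0).
DP table for k = 0..40: p(0)=1, p(1)=1, p(2)=2, p(3)=3, p(4)=5, p(5)=7, p(6)=11, p(7)=15, p(8)=22, p(9)=30, p(10)=42, p(11)=56, p(12)=77, p(13)=101, p(14)=135, p(15)=176, p(16)=231, p(17)=297, p(18)=385, p(19)=490, p(20)=627, p(21)=792, p(22)=1002, p(23)=1255, p(24)=1575, p(25)=1958, p(26)=2436, p(27)=3010, p(28)=3718, p(29)=4565, p(30)=5604, p(31)=6842, p(32)=8349, p(33)=10143, p(34)=12310, p(35)=14883, p(36)=17977, p(37)=21637, p(38)=26015, p(39)=31185, p(40)=37338.
Final step: p(41) = p(40) + p(39) - p(36) - p(34) + p(29) + p(26) - p(19) - p(15) + p(6) + p(1)
= 37338 + 31185 - 17977 - 12310 + 4565 + 2436 - 490 - 176 + 11 + 1
= 44583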